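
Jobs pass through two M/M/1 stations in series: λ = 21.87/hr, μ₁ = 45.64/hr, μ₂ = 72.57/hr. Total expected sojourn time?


Each node sees arrival rate λ = 21.87/hr (tandem ⇒ throughput preserved).
W₁ = 1/(μ₁−λ) = 1/(45.64−21.87) = 0.04207 hr
W₂ = 1/(μ₂−λ) = 1/(72.57−21.87) = 0.01972 hr
W_total = W₁ + W₂ = 0.04207 + 0.01972 = 0.06179 hr

Final: 0.06179 hr


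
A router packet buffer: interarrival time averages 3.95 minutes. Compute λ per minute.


λ = 1/(interarrival time) in consistent units.
1 minute = 1 min, so λ = 1/3.95 = 0.2532 per minute

Final: 0.2532 /min


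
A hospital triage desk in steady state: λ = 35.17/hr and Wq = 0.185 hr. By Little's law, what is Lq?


Lq = λWq = 35.17·0.185 = 6.5065

Final: 6.5065


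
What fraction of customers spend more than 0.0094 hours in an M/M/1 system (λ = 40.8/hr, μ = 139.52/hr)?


W ~ Exponential(μ−λ) for M/M/1.
μ − λ = 139.52 − 40.8 = 98.7200
P(W > t) = e^{−(μ−λ)t} = e^{−0.9280} = 0.395356

Final: 0.395356


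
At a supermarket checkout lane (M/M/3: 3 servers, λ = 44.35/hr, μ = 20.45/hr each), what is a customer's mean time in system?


a = 2.1687; ρ = 0.7229; P₀ = 0.085797
Lq = P₀·a^c·ρ/(c!(1−ρ)²) = 1.37320
Wq = Lq/λ = 1.37320/44.35 = 0.03096 hr
W = Wq + 1/μ = 0.03096 + 0.04890 = 0.07986 hr

Final: 0.07986 hr


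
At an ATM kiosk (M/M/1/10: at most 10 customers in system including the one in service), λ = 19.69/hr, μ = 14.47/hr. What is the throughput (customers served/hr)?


ρ = 1.3607; P_K = (1−ρ)ρ^10/(1−ρ^11) = 0.274373
λ_eff = λ(1 − P_K) = 19.69·(1 − 0.274373) = 19.69·0.725627 = 14.2876 /hr

Final: 14.2876 /hr


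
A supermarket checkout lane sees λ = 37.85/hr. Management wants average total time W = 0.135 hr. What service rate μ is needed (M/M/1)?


W = 1/(μ−λ) ⇒ μ − λ = 1/W = 1/0.135 = 7.4074
μ = λ + 1/W = 37.85 + 7.4074 = 45.2574 per hr

Final: 45.2574 /hr


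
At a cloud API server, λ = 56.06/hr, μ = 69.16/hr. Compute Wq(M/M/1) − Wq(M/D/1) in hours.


ρ = 56.06/69.16 = 0.8106
Wq(M/M/1) = ρ/(μ−λ) = 0.8106/13.10 = 0.06188 hr
Wq(M/D/1) = ρ/(2(μ−λ)) = 0.03094 hr
Savings = 0.06188 − 0.03094 = 0.03094 hr

Final: 0.03094 hr


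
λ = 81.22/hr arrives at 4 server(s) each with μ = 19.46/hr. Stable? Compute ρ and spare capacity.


Total capacity cμ = 4·19.46 = 77.84/hr
ρ = λ/(cμ) = 81.22/77.84 = 1.0434
Stable ⇔ ρ < 1: NO
Spare capacity = cμ − λ = 77.84 − 81.22 = -3.38/hr

Final: ρ = 1.0434; unstable; margin = -3.38/hr


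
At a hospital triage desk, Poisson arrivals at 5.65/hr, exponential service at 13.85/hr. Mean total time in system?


W = 1/(μ−λ) = 1/(13.85 − 5.65) = 1/8.20 = 0.1220 hr

Final: 0.1220 hr


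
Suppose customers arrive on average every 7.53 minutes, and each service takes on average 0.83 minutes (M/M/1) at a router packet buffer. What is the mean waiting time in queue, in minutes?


λ = 60/7.53 = 7.9681 /hr
μ = 60/0.83 = 72.2892 /hr
ρ = λ/μ = 7.9681/72.2892 = 0.1102
Wq = ρ/(μ−λ) = 0.1102/(72.2892−7.9681) = 0.001714 hr
In minutes: 0.001714·60 = 0.1028 min

Final: 0.1028 min


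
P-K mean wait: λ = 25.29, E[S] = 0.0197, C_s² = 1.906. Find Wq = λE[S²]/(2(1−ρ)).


ρ = λ·E[S] = 25.29·0.0197 = 0.4982
E[S²] = E[S]²(1+C_s²) = 0.0197²·(1+1.906) = 0.001128
Wq = λ·E[S²]/(2(1−ρ)) = 25.29·0.001128/(2·0.5018) = 0.02842 hr

Final: 0.02842 hr


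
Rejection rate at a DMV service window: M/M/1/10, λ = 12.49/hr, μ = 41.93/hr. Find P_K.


ρ = λ/μ = 12.49/41.93 = 0.2979
P_K = (1−ρ)ρ^K/(1−ρ^(K+1)) = (0.7021·0.000005500)/(1 − 0.000001638)
= 0.000003862/0.999998 = 0.000003862

Final: 0.000003862


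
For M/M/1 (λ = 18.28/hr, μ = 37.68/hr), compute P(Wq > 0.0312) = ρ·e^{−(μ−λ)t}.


ρ = 18.28/37.68 = 0.4851
P(Wq > t) = ρ·e^{−(μ−λ)t} = 0.4851·e^{−0.6053}
= 0.4851·0.545922 = 0.264847

Final: 0.264847


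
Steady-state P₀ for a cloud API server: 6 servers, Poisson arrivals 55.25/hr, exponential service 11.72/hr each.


a = λ/μ = 55.25/11.72 = 4.7142; ρ = a/c = 0.7857
Σ_{k=0}^{5} a^k/k! (terms k=0..5) = 1.00000 + 4.71416 + 11.11167 + 17.46074 + 20.57820 + 19.40180 = 74.26659
Tail: a^6/(6!(1−ρ)) = 10975.59376/(720·0.2143) = 71.13136
P₀ = 1/(74.26659 + 71.13136) = 1/145.39795 = 0.006878

Final: 0.006878


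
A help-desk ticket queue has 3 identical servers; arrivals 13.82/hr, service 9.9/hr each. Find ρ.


ρ = λ/(cμ) = 13.82/(3·9.9) = 13.82/29.70 = 0.4653

Final: 0.4653


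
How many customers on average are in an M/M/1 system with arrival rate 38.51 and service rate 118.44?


ρ = λ/μ = 38.51/118.44 = 0.3251
L = ρ/(1−ρ) = 0.3251/(1 − 0.3251) = 0.3251/0.6749 = 0.4818

Final: 0.4818


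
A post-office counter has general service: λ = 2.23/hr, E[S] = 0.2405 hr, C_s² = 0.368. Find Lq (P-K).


ρ = λ·E[S] = 2.23·0.2405 = 0.5363
Lq = ρ²(1+C_s²)/(2(1−ρ)) = 0.2876·(1+0.368)/(2·0.4637)
= 0.2876·1.3680/0.9274 = 0.42430

Final: 0.42430


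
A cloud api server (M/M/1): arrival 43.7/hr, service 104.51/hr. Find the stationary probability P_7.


ρ = 43.7/104.51 = 0.4181
P_n = (1−ρ)·ρ^n = (1 − 0.4181)·0.4181^7 = 0.5819·0.002235 = 0.001300

Final: 0.001300


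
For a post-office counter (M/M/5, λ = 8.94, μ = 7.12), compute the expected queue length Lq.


a = λ/μ = 1.2556; ρ = a/5 = 0.2511
P₀ = 0.284727
Lq = P₀·a^c·ρ / (c!·(1−ρ)²) = 0.284727·3.12096·0.2511/(120·0.56082)
= 0.003316

Final: 0.003316


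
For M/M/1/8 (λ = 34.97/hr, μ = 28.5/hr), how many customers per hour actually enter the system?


ρ = 1.2270; P_K = (1−ρ)ρ^8/(1−ρ^9) = 0.219894
λ_eff = λ(1 − P_K) = 34.97·(1 − 0.219894) = 34.97·0.780106 = 27.2803 /hr

Final: 27.2803 /hr


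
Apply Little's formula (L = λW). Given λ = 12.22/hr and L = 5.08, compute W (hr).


W = L/λ = 5.08/12.22 = 0.4157 hr

Final: 0.4157 hr


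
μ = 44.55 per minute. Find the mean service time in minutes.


Mean service time = 1/μ = 1/44.55 minute = 0.02245 minute
In minutes: 0.02245 × 1 = 0.02245 min

Final: 0.02245 min


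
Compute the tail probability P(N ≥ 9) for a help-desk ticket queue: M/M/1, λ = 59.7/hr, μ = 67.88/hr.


ρ = 59.7/67.88 = 0.8795
P(N ≥ n) = ρ^n = 0.8795^9 = 0.314842

Final: 0.314842


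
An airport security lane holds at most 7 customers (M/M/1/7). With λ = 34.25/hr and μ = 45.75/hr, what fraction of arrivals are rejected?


ρ = λ/μ = 34.25/45.75 = 0.7486
P_K = (1−ρ)ρ^K/(1−ρ^(K+1)) = (0.2514·0.131791)/(1 − 0.098663)
= 0.033128/0.901337 = 0.036754

Final: 0.036754


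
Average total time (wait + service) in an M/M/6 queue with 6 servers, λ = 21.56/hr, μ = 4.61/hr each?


a = 4.6768; ρ = 0.7795; P₀ = 0.007239
Lq = P₀·a^c·ρ/(c!(1−ρ)²) = 1.68609
Wq = Lq/λ = 1.68609/21.56 = 0.07820 hr
W = Wq + 1/μ = 0.07820 + 0.21692 = 0.29512 hr

Final: 0.29512 hr


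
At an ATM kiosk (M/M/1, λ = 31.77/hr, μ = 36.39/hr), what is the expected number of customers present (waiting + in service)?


ρ = λ/μ = 31.77/36.39 = 0.8730
L = ρ/(1−ρ) = 0.8730/(1 − 0.8730) = 0.8730/0.1270 = 6.8766

Final: 6.8766


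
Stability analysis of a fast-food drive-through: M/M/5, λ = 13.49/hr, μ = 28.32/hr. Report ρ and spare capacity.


Total capacity cμ = 5·28.32 = 141.60/hr
ρ = λ/(cμ) = 13.49/141.60 = 0.09527
Stable ⇔ ρ < 1: YES
Spare capacity = cμ − λ = 141.60 − 13.49 = 128.11/hr

Final: ρ = 0.09527; stable; margin = 128.11/hr


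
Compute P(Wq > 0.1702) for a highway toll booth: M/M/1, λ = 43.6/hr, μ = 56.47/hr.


ρ = 43.6/56.47 = 0.7721
P(Wq > t) = ρ·e^{−(μ−λ)t} = 0.7721·e^{−2.1905}
= 0.7721·0.111864 = 0.086369

Final: 0.086369


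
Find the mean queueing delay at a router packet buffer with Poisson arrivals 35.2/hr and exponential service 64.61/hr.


ρ = 35.2/64.61 = 0.5448
Wq = ρ/(μ−λ) = 0.5448/(64.61 − 35.2) = 0.5448/29.41 = 0.01852 hr

Final: 0.01852 hr


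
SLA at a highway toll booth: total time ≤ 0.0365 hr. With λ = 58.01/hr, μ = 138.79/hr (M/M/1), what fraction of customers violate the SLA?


W ~ Exponential(μ−λ) for M/M/1.
μ − λ = 138.79 − 58.01 = 80.7800
P(W > t) = e^{−(μ−λ)t} = e^{−2.9485} = 0.052420

Final: 0.052420


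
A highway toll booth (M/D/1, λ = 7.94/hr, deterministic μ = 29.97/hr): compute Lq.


ρ = 7.94/29.97 = 0.2649
M/D/1: Lq = ρ²/(2(1−ρ)) = 0.07019/(2·0.7351) = 0.04774

Final: 0.04774


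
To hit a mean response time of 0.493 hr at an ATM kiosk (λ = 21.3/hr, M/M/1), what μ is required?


W = 1/(μ−λ) ⇒ μ − λ = 1/W = 1/0.493 = 2.0284
μ = λ + 1/W = 21.3 + 2.0284 = 23.3284 per hr

Final: 23.3284 /hr


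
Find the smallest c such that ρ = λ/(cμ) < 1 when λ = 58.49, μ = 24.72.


Stability requires cμ > λ ⇔ c > λ/μ.
λ/μ = 58.49/24.72 = 2.3661
Minimum integer c = ⌊2.3661⌋ + 1 = 3
Check: 3·24.72 = 74.16 > 58.49, while 2·24.72 = 49.44 ≤ 58.49

Final: 3 servers


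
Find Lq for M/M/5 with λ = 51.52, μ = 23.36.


a = λ/μ = 2.2055; ρ = a/5 = 0.4411
P₀ = 0.108821
Lq = P₀·a^c·ρ / (c!·(1−ρ)²) = 0.108821·52.18132·0.4411/(120·0.31237)
= 0.06682

Final: 0.06682


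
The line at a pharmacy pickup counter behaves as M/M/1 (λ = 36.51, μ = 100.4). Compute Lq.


ρ = 36.51/100.4 = 0.3636
Lq = ρ²/(1−ρ) = 0.1322/0.6364 = 0.2078

Final: 0.2078


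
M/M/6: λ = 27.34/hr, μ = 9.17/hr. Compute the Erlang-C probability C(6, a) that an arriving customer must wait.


a = λ/μ = 2.9815; ρ = a/6 = 0.4969
P₀ = 0.049906 (from M/M/c formula)
C(c,a) = [a^c/(c!(1−ρ))]·P₀ = [702.38471/(720·0.5031)]·0.049906
= 1.93909·0.049906 = 0.096772

Final: 0.096772


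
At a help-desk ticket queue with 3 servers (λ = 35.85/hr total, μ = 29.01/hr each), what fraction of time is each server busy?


ρ = λ/(cμ) = 35.85/(3·29.01) = 35.85/87.03 = 0.4119

Final: 0.4119


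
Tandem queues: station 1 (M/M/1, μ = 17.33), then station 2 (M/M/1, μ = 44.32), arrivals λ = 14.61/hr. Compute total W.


Each node sees arrival rate λ = 14.61/hr (tandem ⇒ throughput preserved).
W₁ = 1/(μ₁−λ) = 1/(17.33−14.61) = 0.36765 hr
W₂ = 1/(μ₂−λ) = 1/(44.32−14.61) = 0.03366 hr
W_total = W₁ + W₂ = 0.36765 + 0.03366 = 0.40131 hr

Final: 0.40131 hr


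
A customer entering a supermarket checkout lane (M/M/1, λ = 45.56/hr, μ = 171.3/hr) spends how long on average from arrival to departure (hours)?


W = 1/(μ−λ) = 1/(171.3 − 45.56) = 1/125.74 = 0.007953 hr

Final: 0.007953 hr


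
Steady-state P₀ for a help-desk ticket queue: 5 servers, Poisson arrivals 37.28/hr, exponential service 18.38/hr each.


a = λ/μ = 37.28/18.38 = 2.0283; ρ = a/c = 0.4057
Σ_{k=0}^{4} a^k/k! (terms k=0..4) = 1.00000 + 2.02829 + 2.05698 + 1.39072 + 0.70520 = 7.18119
Tail: a^5/(5!(1−ρ)) = 34.32828/(120·0.5943) = 0.48132
P₀ = 1/(7.18119 + 0.48132) = 1/7.66251 = 0.130505

Final: 0.130505


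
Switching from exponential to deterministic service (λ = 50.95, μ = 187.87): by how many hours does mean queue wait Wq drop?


ρ = 50.95/187.87 = 0.2712
Wq(M/M/1) = ρ/(μ−λ) = 0.2712/136.92 = 0.001981 hr
Wq(M/D/1) = ρ/(2(μ−λ)) = 0.0009904 hr
Savings = 0.001981 − 0.0009904 = 0.0009904 hr

Final: 0.0009904 hr


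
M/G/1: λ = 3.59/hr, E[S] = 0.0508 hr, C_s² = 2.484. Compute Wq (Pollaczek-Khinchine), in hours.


ρ = λ·E[S] = 3.59·0.0508 = 0.1824
E[S²] = E[S]²(1+C_s²) = 0.0508²·(1+2.484) = 0.008991
Wq = λ·E[S²]/(2(1−ρ)) = 3.59·0.008991/(2·0.8176) = 0.01974 hr

Final: 0.01974 hr


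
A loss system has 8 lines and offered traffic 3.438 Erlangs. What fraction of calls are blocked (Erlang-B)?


B(c,a) = (a^c/c!) / Σ_{k=0}^{c} a^k/k!
a^8/8! = 0.484090
Σ terms (k=0..8): 1.00000 + 3.43800 + 5.90992 + 6.77277 + 5.82120 + 4.00265 + 2.29352 + 1.12645 + 0.48409 = 30.848602
B = 0.484090/30.848602 = 0.015692

Final: 0.015692


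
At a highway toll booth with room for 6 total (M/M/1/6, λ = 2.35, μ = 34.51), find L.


ρ = 2.35/34.51 = 0.06810
L = ρ[1 − (K+1)ρ^K + Kρ^(K+1)] / [(1−ρ)(1−ρ^(K+1))]
Numerator: 0.06810·(1 − 7·0.00000009971 + 6·0.000000006790) = 0.068096
Denominator: (0.9319)·(1.000000) = 0.931904
L = 0.068096/0.931904 = 0.07307

Final: 0.07307


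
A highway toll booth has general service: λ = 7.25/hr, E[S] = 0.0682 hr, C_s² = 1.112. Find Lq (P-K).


ρ = λ·E[S] = 7.25·0.0682 = 0.4945
Lq = ρ²(1+C_s²)/(2(1−ρ)) = 0.2445·(1+1.112)/(2·0.5055)
= 0.2445·2.1120/1.0111 = 0.51067

Final: 0.51067


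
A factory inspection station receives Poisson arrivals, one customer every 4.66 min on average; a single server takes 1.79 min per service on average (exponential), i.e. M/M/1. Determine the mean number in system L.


λ = 60/4.66 = 12.8755 /hr
μ = 60/1.79 = 33.5196 /hr
ρ = λ/μ = 12.8755/33.5196 = 0.3841
L = ρ/(1−ρ) = 0.3841/0.6159 = 0.6237

Final: 0.6237


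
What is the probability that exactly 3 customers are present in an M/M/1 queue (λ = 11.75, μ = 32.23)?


ρ = 11.75/32.23 = 0.3646
P_n = (1−ρ)·ρ^n = (1 − 0.3646)·0.3646^3 = 0.6354·0.048454 = 0.030789

Final: 0.030789


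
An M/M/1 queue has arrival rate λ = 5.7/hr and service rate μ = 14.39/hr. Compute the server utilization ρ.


ρ = λ/μ = 5.7/14.39 = 0.3961

Final: 0.3961


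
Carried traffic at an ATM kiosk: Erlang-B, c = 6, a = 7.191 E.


B(6,7.191) = 0.343109 (Erlang-B)
Carried load = a(1 − B) = 7.191·(1 − 0.343109) = 7.191·0.656891 = 4.7237 E

Final: 4.7237 Erlangs


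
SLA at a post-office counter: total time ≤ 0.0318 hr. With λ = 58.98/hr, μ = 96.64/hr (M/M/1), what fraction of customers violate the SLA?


W ~ Exponential(μ−λ) for M/M/1.
μ − λ = 96.64 − 58.98 = 37.6600
P(W > t) = e^{−(μ−λ)t} = e^{−1.1976} = 0.301922

Final: 0.301922


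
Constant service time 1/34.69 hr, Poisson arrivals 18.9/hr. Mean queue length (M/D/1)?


ρ = 18.9/34.69 = 0.5448
M/D/1: Lq = ρ²/(2(1−ρ)) = 0.2968/(2·0.4552) = 0.32607

Final: 0.32607


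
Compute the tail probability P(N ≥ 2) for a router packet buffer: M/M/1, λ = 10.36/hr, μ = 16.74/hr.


ρ = 10.36/16.74 = 0.6189
P(N ≥ n) = ρ^n = 0.6189^2 = 0.383009

Final: 0.383009


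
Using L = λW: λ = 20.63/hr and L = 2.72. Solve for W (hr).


W = L/λ = 2.72/20.63 = 0.1318 hr

Final: 0.1318 hr


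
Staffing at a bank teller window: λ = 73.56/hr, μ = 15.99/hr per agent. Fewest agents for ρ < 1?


Stability requires cμ > λ ⇔ c > λ/μ.
λ/μ = 73.56/15.99 = 4.6004
Minimum integer c = ⌊4.6004⌋ + 1 = 5
Check: 5·15.99 = 79.95 > 73.56, while 4·15.99 = 63.96 ≤ 73.56

Final: 5 servers


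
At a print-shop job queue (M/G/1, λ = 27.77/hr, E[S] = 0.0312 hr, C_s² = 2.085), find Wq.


ρ = λ·E[S] = 27.77·0.0312 = 0.8664
E[S²] = E[S]²(1+C_s²) = 0.0312²·(1+2.085) = 0.003003
Wq = λ·E[S²]/(2(1−ρ)) = 27.77·0.003003/(2·0.1336) = 0.31216 hr

Final: 0.31216 hr


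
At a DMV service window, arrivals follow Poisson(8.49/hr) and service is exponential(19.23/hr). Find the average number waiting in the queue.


ρ = 8.49/19.23 = 0.4415
Lq = ρ²/(1−ρ) = 0.1949/0.5585 = 0.3490

Final: 0.3490


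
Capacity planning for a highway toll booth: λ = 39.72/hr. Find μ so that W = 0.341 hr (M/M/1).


W = 1/(μ−λ) ⇒ μ − λ = 1/W = 1/0.341 = 2.9326
μ = λ + 1/W = 39.72 + 2.9326 = 42.6526 per hr

Final: 42.6526 /hr


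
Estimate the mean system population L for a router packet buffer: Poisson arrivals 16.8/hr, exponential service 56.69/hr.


ρ = λ/μ = 16.8/56.69 = 0.2963
L = ρ/(1−ρ) = 0.2963/(1 − 0.2963) = 0.2963/0.7037 = 0.4212

Final: 0.4212


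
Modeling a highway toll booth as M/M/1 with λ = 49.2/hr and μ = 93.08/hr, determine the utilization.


ρ = λ/μ = 49.2/93.08 = 0.5286

Final: 0.5286


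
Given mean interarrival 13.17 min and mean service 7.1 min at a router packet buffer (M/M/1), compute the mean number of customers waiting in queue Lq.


λ = 60/13.17 = 4.5558 /hr
μ = 60/7.1 = 8.4507 /hr
ρ = λ/μ = 4.5558/8.4507 = 0.5391
Lq = ρ²/(1−ρ) = 0.2906/0.4609 = 0.6306

Final: 0.6306


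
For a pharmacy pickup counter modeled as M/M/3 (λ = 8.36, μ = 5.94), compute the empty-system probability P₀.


a = λ/μ = 8.36/5.94 = 1.4074; ρ = a/c = 0.4691
Σ_{k=0}^{2} a^k/k! (terms k=0..2) = 1.00000 + 1.40741 + 0.99040 = 3.39781
Tail: a^3/(3!(1−ρ)) = 2.78779/(6·0.5309) = 0.87524
P₀ = 1/(3.39781 + 0.87524) = 1/4.27304 = 0.234025

Final: 0.234025


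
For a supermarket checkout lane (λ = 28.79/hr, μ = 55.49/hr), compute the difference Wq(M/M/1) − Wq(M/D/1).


ρ = 28.79/55.49 = 0.5188
Wq(M/M/1) = ρ/(μ−λ) = 0.5188/26.70 = 0.01943 hr
Wq(M/D/1) = ρ/(2(μ−λ)) = 0.009716 hr
Savings = 0.01943 − 0.009716 = 0.009716 hr

Final: 0.009716 hr


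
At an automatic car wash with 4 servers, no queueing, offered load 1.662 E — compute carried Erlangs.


B(4,1.662) = 0.062018 (Erlang-B)
Carried load = a(1 − B) = 1.662·(1 − 0.062018) = 1.662·0.937982 = 1.5589 E

Final: 1.5589 Erlangs


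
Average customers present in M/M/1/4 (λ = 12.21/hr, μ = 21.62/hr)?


ρ = 12.21/21.62 = 0.5648
L = ρ[1 − (K+1)ρ^K + Kρ^(K+1)] / [(1−ρ)(1−ρ^(K+1))]
Numerator: 0.5648·(1 − 5·0.101728 + 4·0.057451) = 0.407282
Denominator: (0.4352)·(0.942549) = 0.410240
L = 0.407282/0.410240 = 0.9928

Final: 0.9928


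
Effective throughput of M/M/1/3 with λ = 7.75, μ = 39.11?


ρ = 0.1982; P_K = (1−ρ)ρ^3/(1−ρ^4) = 0.006249
λ_eff = λ(1 − P_K) = 7.75·(1 − 0.006249) = 7.75·0.993751 = 7.7016 /hr

Final: 7.7016 /hr


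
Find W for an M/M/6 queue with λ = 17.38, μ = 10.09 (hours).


a = 1.7225; ρ = 0.2871; P₀ = 0.178514
Lq = P₀·a^c·ρ/(c!(1−ρ)²) = 0.003658
Wq = Lq/λ = 0.003658/17.38 = 0.0002105 hr
W = Wq + 1/μ = 0.0002105 + 0.09911 = 0.09932 hr

Final: 0.09932 hr


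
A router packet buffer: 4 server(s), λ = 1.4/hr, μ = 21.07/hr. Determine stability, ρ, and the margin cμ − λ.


Total capacity cμ = 4·21.07 = 84.28/hr
ρ = λ/(cμ) = 1.4/84.28 = 0.01661
Stable ⇔ ρ < 1: YES
Spare capacity = cμ − λ = 84.28 − 1.4 = 82.88/hr

Final: ρ = 0.01661; stable; margin = 82.88/hr


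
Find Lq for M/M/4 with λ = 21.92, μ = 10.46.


a = λ/μ = 2.0956; ρ = a/4 = 0.5239
P₀ = 0.117467
Lq = P₀·a^c·ρ / (c!·(1−ρ)²) = 0.117467·19.28570·0.5239/(24·0.22667)
= 0.21817

Final: 0.21817


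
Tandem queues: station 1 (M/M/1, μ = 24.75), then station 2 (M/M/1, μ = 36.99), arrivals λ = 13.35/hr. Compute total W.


Each node sees arrival rate λ = 13.35/hr (tandem ⇒ throughput preserved).
W₁ = 1/(μ₁−λ) = 1/(24.75−13.35) = 0.08772 hr
W₂ = 1/(μ₂−λ) = 1/(36.99−13.35) = 0.04230 hr
W_total = W₁ + W₂ = 0.08772 + 0.04230 = 0.13002 hr

Final: 0.13002 hr


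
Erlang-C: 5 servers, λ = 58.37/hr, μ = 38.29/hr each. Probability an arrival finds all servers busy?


a = λ/μ = 1.5244; ρ = a/5 = 0.3049
P₀ = 0.217369 (from M/M/c formula)
C(c,a) = [a^c/(c!(1−ρ))]·P₀ = [8.23231/(120·0.6951)]·0.217369
= 0.09869·0.217369 = 0.021453

Final: 0.021453


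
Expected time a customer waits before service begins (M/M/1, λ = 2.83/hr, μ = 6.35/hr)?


ρ = 2.83/6.35 = 0.4457
Wq = ρ/(μ−λ) = 0.4457/(6.35 − 2.83) = 0.4457/3.52 = 0.1266 hr

Final: 0.1266 hr


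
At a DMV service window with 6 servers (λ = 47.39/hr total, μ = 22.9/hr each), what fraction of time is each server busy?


ρ = λ/(cμ) = 47.39/(6·22.9) = 47.39/137.40 = 0.3449

Final: 0.3449


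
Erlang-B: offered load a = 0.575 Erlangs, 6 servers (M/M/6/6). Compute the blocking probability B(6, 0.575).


B(c,a) = (a^c/c!) / Σ_{k=0}^{c} a^k/k!
a^6/6! = 0.00005020
Σ terms (k=0..6): 1.00000 + 0.57500 + 0.16531 + 0.03168 + 0.004555 + 0.0005238 + 0.00005020 = 1.777126
B = 0.00005020/1.777126 = 0.00002825

Final: 0.00002825


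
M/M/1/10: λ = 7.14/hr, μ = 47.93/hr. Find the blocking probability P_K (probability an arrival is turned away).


ρ = λ/μ = 7.14/47.93 = 0.1490
P_K = (1−ρ)ρ^K/(1−ρ^(K+1)) = (0.8510·0.000000005382)/(1 − 8.017e-10)
= 0.000000004580/1.000000 = 0.000000004580

Final: 0.000000004580


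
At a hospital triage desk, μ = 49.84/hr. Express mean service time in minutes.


Mean service time = 1/μ = 1/49.84 hour = 0.02006 hour
In minutes: 0.02006 × 60 = 1.2039 min

Final: 1.2039 min


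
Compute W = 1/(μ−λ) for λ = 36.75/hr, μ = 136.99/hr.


W = 1/(μ−λ) = 1/(136.99 − 36.75) = 1/100.24 = 0.009976 hr

Final: 0.009976 hr


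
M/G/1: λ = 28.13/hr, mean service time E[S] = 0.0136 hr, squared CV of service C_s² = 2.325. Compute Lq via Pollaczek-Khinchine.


ρ = λ·E[S] = 28.13·0.0136 = 0.3826
Lq = ρ²(1+C_s²)/(2(1−ρ)) = 0.1464·(1+2.325)/(2·0.6174)
= 0.1464·3.3250/1.2349 = 0.39408

Final: 0.39408


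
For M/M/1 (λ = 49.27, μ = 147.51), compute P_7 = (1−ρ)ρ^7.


ρ = 49.27/147.51 = 0.3340
P_n = (1−ρ)·ρ^n = (1 − 0.3340)·0.3340^7 = 0.6660·0.0004638 = 0.0003089

Final: 0.0003089


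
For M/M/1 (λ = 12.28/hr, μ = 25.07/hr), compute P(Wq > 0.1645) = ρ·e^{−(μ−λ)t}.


ρ = 12.28/25.07 = 0.4898
P(Wq > t) = ρ·e^{−(μ−λ)t} = 0.4898·e^{−2.1040}
= 0.4898·0.121973 = 0.059746

Final: 0.059746


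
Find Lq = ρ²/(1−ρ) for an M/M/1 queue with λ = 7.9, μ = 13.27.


ρ = 7.9/13.27 = 0.5953
Lq = ρ²/(1−ρ) = 0.3544/0.4047 = 0.8758

Final: 0.8758


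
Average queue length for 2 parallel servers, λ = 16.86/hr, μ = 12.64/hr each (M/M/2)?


a = λ/μ = 1.3339; ρ = a/2 = 0.6669
P₀ = 0.199810
Lq = P₀·a^c·ρ / (c!·(1−ρ)²) = 0.199810·1.77918·0.6669/(2·0.11094)
= 1.06861

Final: 1.06861


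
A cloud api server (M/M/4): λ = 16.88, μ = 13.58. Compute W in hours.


a = 1.2430; ρ = 0.3108; P₀ = 0.287362
Lq = P₀·a^c·ρ/(c!(1−ρ)²) = 0.01870
Wq = Lq/λ = 0.01870/16.88 = 0.001108 hr
W = Wq + 1/μ = 0.001108 + 0.07364 = 0.07475 hr

Final: 0.07475 hr


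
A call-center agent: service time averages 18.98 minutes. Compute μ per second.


μ = 1/(service time) in consistent units.
1 second = 0.0166667 min, so μ = 0.0166667/18.98 = 0.0008781 per second

Final: 0.0008781 /sec


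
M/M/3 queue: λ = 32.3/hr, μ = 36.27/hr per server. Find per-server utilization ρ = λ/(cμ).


ρ = λ/(cμ) = 32.3/(3·36.27) = 32.3/108.81 = 0.2968

Final: 0.2968


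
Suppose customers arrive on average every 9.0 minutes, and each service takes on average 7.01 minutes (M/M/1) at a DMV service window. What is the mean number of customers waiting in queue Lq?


λ = 60/9.0 = 6.6667 /hr
μ = 60/7.01 = 8.5592 /hr
ρ = λ/μ = 6.6667/8.5592 = 0.7789
Lq = ρ²/(1−ρ) = 0.6067/0.2211 = 2.7437

Final: 2.7437


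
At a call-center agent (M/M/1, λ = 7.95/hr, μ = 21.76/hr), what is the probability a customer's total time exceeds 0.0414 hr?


W ~ Exponential(μ−λ) for M/M/1.
μ − λ = 21.76 − 7.95 = 13.8100
P(W > t) = e^{−(μ−λ)t} = e^{−0.5717} = 0.564546

Final: 0.564546


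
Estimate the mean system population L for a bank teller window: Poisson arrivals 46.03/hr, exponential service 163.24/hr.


ρ = λ/μ = 46.03/163.24 = 0.2820
L = ρ/(1−ρ) = 0.2820/(1 − 0.2820) = 0.2820/0.7180 = 0.3927

Final: 0.3927


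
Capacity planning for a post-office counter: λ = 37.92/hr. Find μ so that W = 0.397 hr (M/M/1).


W = 1/(μ−λ) ⇒ μ − λ = 1/W = 1/0.397 = 2.5189
μ = λ + 1/W = 37.92 + 2.5189 = 40.4389 per hr

Final: 40.4389 /hr


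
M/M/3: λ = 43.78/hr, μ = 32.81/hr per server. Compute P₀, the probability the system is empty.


a = λ/μ = 43.78/32.81 = 1.3343; ρ = a/c = 0.4448
Σ_{k=0}^{2} a^k/k! (terms k=0..2) = 1.00000 + 1.33435 + 0.89024 = 3.22459
Tail: a^3/(3!(1−ρ)) = 2.37579/(6·0.5552) = 0.71317
P₀ = 1/(3.22459 + 0.71317) = 1/3.93777 = 0.253951

Final: 0.253951


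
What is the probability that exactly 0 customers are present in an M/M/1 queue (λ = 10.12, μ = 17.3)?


ρ = 10.12/17.3 = 0.5850
P_n = (1−ρ)·ρ^n = (1 − 0.5850)·0.5850^0 = 0.4150·1.000000 = 0.415029

Final: 0.415029


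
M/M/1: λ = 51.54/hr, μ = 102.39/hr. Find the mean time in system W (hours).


W = 1/(μ−λ) = 1/(102.39 − 51.54) = 1/50.85 = 0.01967 hr

Final: 0.01967 hr


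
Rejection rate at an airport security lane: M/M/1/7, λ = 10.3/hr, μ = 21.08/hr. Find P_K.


ρ = λ/μ = 10.3/21.08 = 0.4886
P_K = (1−ρ)ρ^K/(1−ρ^(K+1)) = (0.5114·0.006649)/(1 − 0.003249)
= 0.003400/0.996751 = 0.003411

Final: 0.003411


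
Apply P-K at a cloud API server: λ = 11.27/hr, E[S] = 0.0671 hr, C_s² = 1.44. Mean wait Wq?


ρ = λ·E[S] = 11.27·0.0671 = 0.7562
E[S²] = E[S]²(1+C_s²) = 0.0671²·(1+1.44) = 0.010986
Wq = λ·E[S²]/(2(1−ρ)) = 11.27·0.010986/(2·0.2438) = 0.25394 hr

Final: 0.25394 hr


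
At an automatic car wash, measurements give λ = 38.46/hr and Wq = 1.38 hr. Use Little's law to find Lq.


Lq = λWq = 38.46·1.38 = 53.0748

Final: 53.0748


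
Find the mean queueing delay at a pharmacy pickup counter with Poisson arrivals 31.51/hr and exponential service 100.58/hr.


ρ = 31.51/100.58 = 0.3133
Wq = ρ/(μ−λ) = 0.3133/(100.58 − 31.51) = 0.3133/69.07 = 0.004536 hr

Final: 0.004536 hr


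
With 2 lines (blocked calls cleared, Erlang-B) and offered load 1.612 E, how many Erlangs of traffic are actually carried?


B(2,1.612) = 0.332187 (Erlang-B)
Carried load = a(1 − B) = 1.612·(1 − 0.332187) = 1.612·0.667813 = 1.0765 E

Final: 1.0765 Erlangs


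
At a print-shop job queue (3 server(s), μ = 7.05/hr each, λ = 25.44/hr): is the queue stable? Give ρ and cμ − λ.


Total capacity cμ = 3·7.05 = 21.15/hr
ρ = λ/(cμ) = 25.44/21.15 = 1.2028
Stable ⇔ ρ < 1: NO
Spare capacity = cμ − λ = 21.15 − 25.44 = -4.29/hr

Final: ρ = 1.2028; unstable; margin = -4.29/hr


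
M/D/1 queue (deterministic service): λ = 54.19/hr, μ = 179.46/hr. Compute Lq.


ρ = 54.19/179.46 = 0.3020
M/D/1: Lq = ρ²/(2(1−ρ)) = 0.09118/(2·0.6980) = 0.06531

Final: 0.06531


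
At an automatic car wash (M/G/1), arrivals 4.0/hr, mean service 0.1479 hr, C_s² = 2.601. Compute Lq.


ρ = λ·E[S] = 4.0·0.1479 = 0.5916
Lq = ρ²(1+C_s²)/(2(1−ρ)) = 0.3500·(1+2.601)/(2·0.4084)
= 0.3500·3.6010/0.8168 = 1.54299

Final: 1.54299


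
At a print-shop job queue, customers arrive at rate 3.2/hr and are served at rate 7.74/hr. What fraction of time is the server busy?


ρ = λ/μ = 3.2/7.74 = 0.4134

Final: 0.4134


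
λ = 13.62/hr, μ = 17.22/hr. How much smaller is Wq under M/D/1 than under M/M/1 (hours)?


ρ = 13.62/17.22 = 0.7909
Wq(M/M/1) = ρ/(μ−λ) = 0.7909/3.60 = 0.21971 hr
Wq(M/D/1) = ρ/(2(μ−λ)) = 0.10985 hr
Savings = 0.21971 − 0.10985 = 0.10985 hr

Final: 0.10985 hr


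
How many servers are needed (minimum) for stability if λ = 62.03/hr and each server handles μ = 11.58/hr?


Stability requires cμ > λ ⇔ c > λ/μ.
λ/μ = 62.03/11.58 = 5.3566
Minimum integer c = ⌊5.3566⌋ + 1 = 6
Check: 6·11.58 = 69.48 > 62.03, while 5·11.58 = 57.90 ≤ 62.03

Final: 6 servers


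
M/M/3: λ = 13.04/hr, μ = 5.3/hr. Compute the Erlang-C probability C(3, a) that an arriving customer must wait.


a = λ/μ = 2.4604; ρ = a/3 = 0.8201
P₀ = 0.049292 (from M/M/c formula)
C(c,a) = [a^c/(c!(1−ρ))]·P₀ = [14.89379/(6·0.1799)]·0.049292
= 13.80019·0.049292 = 0.680238

Final: 0.680238


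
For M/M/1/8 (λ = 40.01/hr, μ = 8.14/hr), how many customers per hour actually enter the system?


ρ = 4.9152; P_K = (1−ρ)ρ^8/(1−ρ^9) = 0.796551
λ_eff = λ(1 − P_K) = 40.01·(1 − 0.796551) = 40.01·0.203449 = 8.1400 /hr

Final: 8.1400 /hr


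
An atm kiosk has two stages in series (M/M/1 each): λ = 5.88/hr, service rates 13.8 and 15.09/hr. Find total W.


Each node sees arrival rate λ = 5.88/hr (tandem ⇒ throughput preserved).
W₁ = 1/(μ₁−λ) = 1/(13.8−5.88) = 0.12626 hr
W₂ = 1/(μ₂−λ) = 1/(15.09−5.88) = 0.10858 hr
W_total = W₁ + W₂ = 0.12626 + 0.10858 = 0.23484 hr

Final: 0.23484 hr


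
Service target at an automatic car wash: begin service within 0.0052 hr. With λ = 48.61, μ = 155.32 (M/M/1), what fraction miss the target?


ρ = 48.61/155.32 = 0.3130
P(Wq > t) = ρ·e^{−(μ−λ)t} = 0.3130·e^{−0.5549}
= 0.3130·0.574134 = 0.179685

Final: 0.179685


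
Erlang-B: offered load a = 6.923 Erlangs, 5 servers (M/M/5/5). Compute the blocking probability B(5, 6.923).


B(c,a) = (a^c/c!) / Σ_{k=0}^{c} a^k/k!
a^5/5! = 132.522742
Σ terms (k=0..5): 1.00000 + 6.92300 + 23.96396 + 55.30084 + 95.71193 + 132.52274 = 315.422481
B = 132.522742/315.422481 = 0.420144

Final: 0.420144


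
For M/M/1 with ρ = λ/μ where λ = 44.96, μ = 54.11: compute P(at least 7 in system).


ρ = 44.96/54.11 = 0.8309
P(N ≥ n) = ρ^n = 0.8309^7 = 0.273427

Final: 0.273427


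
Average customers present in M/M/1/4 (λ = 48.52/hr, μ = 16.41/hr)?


ρ = 48.52/16.41 = 2.9567
L = ρ[1 − (K+1)ρ^K + Kρ^(K+1)] / [(1−ρ)(1−ρ^(K+1))]
Numerator: 2.9567·(1 − 5·76.427358 + 4·225.975344) = 1545.675671
Denominator: (-1.9567)·(-224.975344) = 440.216837
L = 1545.675671/440.216837 = 3.5112

Final: 3.5112


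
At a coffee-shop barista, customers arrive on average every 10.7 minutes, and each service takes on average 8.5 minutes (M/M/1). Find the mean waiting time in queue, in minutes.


λ = 60/10.7 = 5.6075 /hr
μ = 60/8.5 = 7.0588 /hr
ρ = λ/μ = 5.6075/7.0588 = 0.7944
Wq = ρ/(μ−λ) = 0.7944/(7.0588−5.6075) = 0.54735 hr
In minutes: 0.54735·60 = 32.841 min

Final: 32.841 min


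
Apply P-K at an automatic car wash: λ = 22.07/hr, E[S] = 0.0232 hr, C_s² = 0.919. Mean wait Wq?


ρ = λ·E[S] = 22.07·0.0232 = 0.5120
E[S²] = E[S]²(1+C_s²) = 0.0232²·(1+0.919) = 0.001033
Wq = λ·E[S²]/(2(1−ρ)) = 22.07·0.001033/(2·0.4880) = 0.02336 hr

Final: 0.02336 hr


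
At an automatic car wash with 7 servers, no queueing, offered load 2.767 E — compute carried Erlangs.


B(7,2.767) = 0.015605 (Erlang-B)
Carried load = a(1 − B) = 2.767·(1 − 0.015605) = 2.767·0.984395 = 2.7238 E

Final: 2.7238 Erlangs


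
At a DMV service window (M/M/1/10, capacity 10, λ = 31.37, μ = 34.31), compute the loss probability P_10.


ρ = λ/μ = 31.37/34.31 = 0.9143
P_K = (1−ρ)ρ^K/(1−ρ^(K+1)) = (0.08569·0.408261)/(1 − 0.373277)
= 0.034984/0.626723 = 0.055820

Final: 0.055820


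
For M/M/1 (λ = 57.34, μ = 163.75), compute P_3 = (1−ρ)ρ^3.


ρ = 57.34/163.75 = 0.3502
P_n = (1−ρ)·ρ^n = (1 − 0.3502)·0.3502^3 = 0.6498·0.042937 = 0.027902

Final: 0.027902


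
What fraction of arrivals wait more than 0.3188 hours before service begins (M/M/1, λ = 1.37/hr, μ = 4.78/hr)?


ρ = 1.37/4.78 = 0.2866
P(Wq > t) = ρ·e^{−(μ−λ)t} = 0.2866·e^{−1.0871}
= 0.2866·0.337190 = 0.096642

Final: 0.096642


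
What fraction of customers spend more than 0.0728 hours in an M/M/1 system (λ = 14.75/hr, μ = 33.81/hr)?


W ~ Exponential(μ−λ) for M/M/1.
μ − λ = 33.81 − 14.75 = 19.0600
P(W > t) = e^{−(μ−λ)t} = e^{−1.3876} = 0.249682

Final: 0.249682


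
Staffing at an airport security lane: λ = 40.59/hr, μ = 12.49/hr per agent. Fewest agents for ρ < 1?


Stability requires cμ > λ ⇔ c > λ/μ.
λ/μ = 40.59/12.49 = 3.2498
Minimum integer c = ⌊3.2498⌋ + 1 = 4
Check: 4·12.49 = 49.96 > 40.59, while 3·12.49 = 37.47 ≤ 40.59

Final: 4 servers


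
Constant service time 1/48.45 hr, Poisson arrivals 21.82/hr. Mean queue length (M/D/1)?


ρ = 21.82/48.45 = 0.4504
M/D/1: Lq = ρ²/(2(1−ρ)) = 0.2028/(2·0.5496) = 0.18451

Final: 0.18451


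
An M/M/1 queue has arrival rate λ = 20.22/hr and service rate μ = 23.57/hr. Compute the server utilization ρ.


ρ = λ/μ = 20.22/23.57 = 0.8579

Final: 0.8579


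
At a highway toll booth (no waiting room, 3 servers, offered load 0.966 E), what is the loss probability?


B(c,a) = (a^c/c!) / Σ_{k=0}^{c} a^k/k!
a^3/3! = 0.150238
Σ terms (k=0..3): 1.00000 + 0.96600 + 0.46658 + 0.15024 = 2.582816
B = 0.150238/2.582816 = 0.058168

Final: 0.058168


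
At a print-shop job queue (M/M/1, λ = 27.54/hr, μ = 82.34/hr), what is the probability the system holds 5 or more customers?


ρ = 27.54/82.34 = 0.3345
P(N ≥ n) = ρ^n = 0.3345^5 = 0.004186

Final: 0.004186


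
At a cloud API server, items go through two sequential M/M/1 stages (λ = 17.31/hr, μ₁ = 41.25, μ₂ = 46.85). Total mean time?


Each node sees arrival rate λ = 17.31/hr (tandem ⇒ throughput preserved).
W₁ = 1/(μ₁−λ) = 1/(41.25−17.31) = 0.04177 hr
W₂ = 1/(μ₂−λ) = 1/(46.85−17.31) = 0.03385 hr
W_total = W₁ + W₂ = 0.04177 + 0.03385 = 0.07562 hr

Final: 0.07562 hr


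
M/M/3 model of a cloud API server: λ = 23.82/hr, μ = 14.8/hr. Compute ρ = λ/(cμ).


ρ = λ/(cμ) = 23.82/(3·14.8) = 23.82/44.40 = 0.5365

Final: 0.5365


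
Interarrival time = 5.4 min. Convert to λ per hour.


λ = 1/(interarrival time) in consistent units.
1 hour = 60 min, so λ = 60/5.4 = 11.1111 per hour

Final: 11.1111 /hr


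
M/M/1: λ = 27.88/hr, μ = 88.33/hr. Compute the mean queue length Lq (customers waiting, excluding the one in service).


ρ = 27.88/88.33 = 0.3156
Lq = ρ²/(1−ρ) = 0.09963/0.6844 = 0.1456

Final: 0.1456


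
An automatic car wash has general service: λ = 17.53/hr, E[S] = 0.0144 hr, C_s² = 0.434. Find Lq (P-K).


ρ = λ·E[S] = 17.53·0.0144 = 0.2524
Lq = ρ²(1+C_s²)/(2(1−ρ)) = 0.06372·(1+0.434)/(2·0.7476)
= 0.06372·1.4340/1.4951 = 0.06112

Final: 0.06112


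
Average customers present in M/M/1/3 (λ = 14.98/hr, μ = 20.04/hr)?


ρ = 14.98/20.04 = 0.7475
L = ρ[1 − (K+1)ρ^K + Kρ^(K+1)] / [(1−ρ)(1−ρ^(K+1))]
Numerator: 0.7475·(1 − 4·0.417679 + 3·0.312217) = 0.198788
Denominator: (0.2525)·(0.687783) = 0.173662
L = 0.198788/0.173662 = 1.1447

Final: 1.1447


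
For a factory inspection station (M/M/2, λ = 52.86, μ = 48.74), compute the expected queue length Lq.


a = λ/μ = 1.0845; ρ = a/2 = 0.5423
P₀ = 0.296794
Lq = P₀·a^c·ρ / (c!·(1−ρ)²) = 0.296794·1.17621·0.5423/(2·0.20952)
= 0.45174

Final: 0.45174


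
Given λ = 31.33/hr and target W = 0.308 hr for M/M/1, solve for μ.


W = 1/(μ−λ) ⇒ μ − λ = 1/W = 1/0.308 = 3.2468
μ = λ + 1/W = 31.33 + 3.2468 = 34.5768 per hr

Final: 34.5768 /hr


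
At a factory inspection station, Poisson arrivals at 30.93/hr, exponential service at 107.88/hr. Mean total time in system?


W = 1/(μ−λ) = 1/(107.88 − 30.93) = 1/76.95 = 0.01300 hr

Final: 0.01300 hr


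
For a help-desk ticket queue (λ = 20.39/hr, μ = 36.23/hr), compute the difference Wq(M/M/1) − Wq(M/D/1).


ρ = 20.39/36.23 = 0.5628
Wq(M/M/1) = ρ/(μ−λ) = 0.5628/15.84 = 0.03553 hr
Wq(M/D/1) = ρ/(2(μ−λ)) = 0.01776 hr
Savings = 0.03553 − 0.01776 = 0.01776 hr

Final: 0.01776 hr


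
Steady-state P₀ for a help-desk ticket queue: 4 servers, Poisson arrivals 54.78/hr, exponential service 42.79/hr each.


a = λ/μ = 54.78/42.79 = 1.2802; ρ = a/c = 0.3201
Σ_{k=0}^{3} a^k/k! (terms k=0..3) = 1.00000 + 1.28021 + 0.81946 + 0.34969 = 3.44936
Tail: a^4/(4!(1−ρ)) = 2.68608/(24·0.6799) = 0.16460
P₀ = 1/(3.44936 + 0.16460) = 1/3.61396 = 0.276705

Final: 0.276705


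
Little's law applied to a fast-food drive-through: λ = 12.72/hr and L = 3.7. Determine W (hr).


W = L/λ = 3.7/12.72 = 0.2909 hr

Final: 0.2909 hr


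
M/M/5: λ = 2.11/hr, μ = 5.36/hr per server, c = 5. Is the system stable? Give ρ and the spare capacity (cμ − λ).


Total capacity cμ = 5·5.36 = 26.80/hr
ρ = λ/(cμ) = 2.11/26.80 = 0.07873
Stable ⇔ ρ < 1: YES
Spare capacity = cμ − λ = 26.80 − 2.11 = 24.69/hr

Final: ρ = 0.07873; stable; margin = 24.69/hr


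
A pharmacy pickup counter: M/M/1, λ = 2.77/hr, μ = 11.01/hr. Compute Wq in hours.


ρ = 2.77/11.01 = 0.2516
Wq = ρ/(μ−λ) = 0.2516/(11.01 − 2.77) = 0.2516/8.24 = 0.03053 hr

Final: 0.03053 hr


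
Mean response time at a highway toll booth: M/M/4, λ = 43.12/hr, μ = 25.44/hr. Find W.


a = 1.6950; ρ = 0.4237; P₀ = 0.180512
Lq = P₀·a^c·ρ/(c!(1−ρ)²) = 0.07922
Wq = Lq/λ = 0.07922/43.12 = 0.001837 hr
W = Wq + 1/μ = 0.001837 + 0.03931 = 0.04115 hr

Final: 0.04115 hr


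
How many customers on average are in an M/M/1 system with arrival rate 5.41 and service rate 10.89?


ρ = λ/μ = 5.41/10.89 = 0.4968
L = ρ/(1−ρ) = 0.4968/(1 − 0.4968) = 0.4968/0.5032 = 0.9872

Final: 0.9872


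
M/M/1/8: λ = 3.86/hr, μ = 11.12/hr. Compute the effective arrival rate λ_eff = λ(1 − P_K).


ρ = 0.3471; P_K = (1−ρ)ρ^8/(1−ρ^9) = 0.0001376
λ_eff = λ(1 − P_K) = 3.86·(1 − 0.0001376) = 3.86·0.999862 = 3.8595 /hr

Final: 3.8595 /hr


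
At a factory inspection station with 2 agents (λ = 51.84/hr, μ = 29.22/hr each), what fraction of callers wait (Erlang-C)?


a = λ/μ = 1.7741; ρ = a/2 = 0.8871
P₀ = 0.059848 (from M/M/c formula)
C(c,a) = [a^c/(c!(1−ρ))]·P₀ = [3.14753/(2·0.1129)]·0.059848
= 13.93496·0.059848 = 0.833975

Final: 0.833975


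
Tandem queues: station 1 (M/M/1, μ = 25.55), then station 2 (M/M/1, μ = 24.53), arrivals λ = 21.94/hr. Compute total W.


Each node sees arrival rate λ = 21.94/hr (tandem ⇒ throughput preserved).
W₁ = 1/(μ₁−λ) = 1/(25.55−21.94) = 0.27701 hr
W₂ = 1/(μ₂−λ) = 1/(24.53−21.94) = 0.38610 hr
W_total = W₁ + W₂ = 0.27701 + 0.38610 = 0.66311 hr

Final: 0.66311 hr


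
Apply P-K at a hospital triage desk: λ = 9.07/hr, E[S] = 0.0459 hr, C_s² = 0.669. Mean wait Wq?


ρ = λ·E[S] = 9.07·0.0459 = 0.4163
E[S²] = E[S]²(1+C_s²) = 0.0459²·(1+0.669) = 0.003516
Wq = λ·E[S²]/(2(1−ρ)) = 9.07·0.003516/(2·0.5837) = 0.02732 hr

Final: 0.02732 hr


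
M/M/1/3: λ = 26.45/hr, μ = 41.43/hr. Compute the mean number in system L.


ρ = 26.45/41.43 = 0.6384
L = ρ[1 − (K+1)ρ^K + Kρ^(K+1)] / [(1−ρ)(1−ρ^(K+1))]
Numerator: 0.6384·(1 − 4·0.260215 + 3·0.166128) = 0.292096
Denominator: (0.3616)·(0.833872) = 0.301506
L = 0.292096/0.301506 = 0.9688

Final: 0.9688


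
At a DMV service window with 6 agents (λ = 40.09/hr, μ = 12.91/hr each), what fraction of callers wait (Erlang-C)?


a = λ/μ = 3.1053; ρ = a/6 = 0.5176
P₀ = 0.043897 (from M/M/c formula)
C(c,a) = [a^c/(c!(1−ρ))]·P₀ = [896.72419/(720·0.4824)]·0.043897
= 2.58155·0.043897 = 0.113323

Final: 0.113323


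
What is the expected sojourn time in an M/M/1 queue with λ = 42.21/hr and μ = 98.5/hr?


W = 1/(μ−λ) = 1/(98.5 − 42.21) = 1/56.29 = 0.01777 hr

Final: 0.01777 hr


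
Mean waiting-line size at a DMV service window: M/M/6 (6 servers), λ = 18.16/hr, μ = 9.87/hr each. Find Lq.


a = λ/μ = 1.8399; ρ = a/6 = 0.3067
P₀ = 0.158689
Lq = P₀·a^c·ρ / (c!·(1−ρ)²) = 0.158689·38.79646·0.3067/(720·0.48073)
= 0.005454

Final: 0.005454


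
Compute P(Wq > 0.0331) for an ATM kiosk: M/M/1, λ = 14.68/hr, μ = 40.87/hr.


ρ = 14.68/40.87 = 0.3592
P(Wq > t) = ρ·e^{−(μ−λ)t} = 0.3592·e^{−0.8669}
= 0.3592·0.420257 = 0.150951

Final: 0.150951


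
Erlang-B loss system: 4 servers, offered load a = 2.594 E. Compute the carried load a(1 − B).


B(4,2.594) = 0.160502 (Erlang-B)
Carried load = a(1 − B) = 2.594·(1 − 0.160502) = 2.594·0.839498 = 2.1777 E

Final: 2.1777 Erlangs


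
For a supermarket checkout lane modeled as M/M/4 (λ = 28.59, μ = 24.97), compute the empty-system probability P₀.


a = λ/μ = 28.59/24.97 = 1.1450; ρ = a/c = 0.2862
Σ_{k=0}^{3} a^k/k! (terms k=0..3) = 1.00000 + 1.14497 + 0.65548 + 0.25017 = 3.05063
Tail: a^4/(4!(1−ρ)) = 1.71863/(24·0.7138) = 0.10033
P₀ = 1/(3.05063 + 0.10033) = 1/3.15095 = 0.317364

Final: 0.317364
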